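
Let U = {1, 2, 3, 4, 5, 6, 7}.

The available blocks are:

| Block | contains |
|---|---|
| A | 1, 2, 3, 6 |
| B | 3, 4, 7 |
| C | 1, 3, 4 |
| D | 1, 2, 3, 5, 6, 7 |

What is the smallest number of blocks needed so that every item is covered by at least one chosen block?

C and D cover everything between them: the union {1, 2, 3, 4, 5, 6, 7} is all of U.
No single block has all 7 items (the largest, D, has 6), so 2 is optimal.

2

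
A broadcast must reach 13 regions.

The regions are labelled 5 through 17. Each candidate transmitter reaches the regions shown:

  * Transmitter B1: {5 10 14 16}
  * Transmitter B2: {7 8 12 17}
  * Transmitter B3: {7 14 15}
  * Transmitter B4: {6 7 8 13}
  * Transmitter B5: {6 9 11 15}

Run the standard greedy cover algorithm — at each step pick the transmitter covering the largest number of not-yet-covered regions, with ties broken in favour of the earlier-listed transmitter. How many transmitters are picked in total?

Greedy: pick B1 (covers 4 new) → pick B2 (covers 4 new) → pick B5 (covers 4 new) → pick B4 (covers 1 new). Total picks: 4.

4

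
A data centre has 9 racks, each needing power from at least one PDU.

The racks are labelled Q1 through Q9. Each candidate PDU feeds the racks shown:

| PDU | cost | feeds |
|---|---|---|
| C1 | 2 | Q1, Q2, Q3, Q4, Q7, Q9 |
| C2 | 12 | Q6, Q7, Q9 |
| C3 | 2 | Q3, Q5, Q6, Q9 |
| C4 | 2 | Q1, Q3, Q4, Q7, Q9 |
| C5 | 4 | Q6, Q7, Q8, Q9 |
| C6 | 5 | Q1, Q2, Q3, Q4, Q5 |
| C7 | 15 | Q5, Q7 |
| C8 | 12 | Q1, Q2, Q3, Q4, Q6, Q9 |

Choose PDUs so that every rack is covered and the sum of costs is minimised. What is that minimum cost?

C1, C3, C5 together cover every rack (C1 ∪ C3 ∪ C5 = {Q1, Q2, Q3, Q4, Q5, Q6, Q7, Q8, Q9}); total cost 2 + 2 + 4 = 8.
No covering selection has total cost below 8.

8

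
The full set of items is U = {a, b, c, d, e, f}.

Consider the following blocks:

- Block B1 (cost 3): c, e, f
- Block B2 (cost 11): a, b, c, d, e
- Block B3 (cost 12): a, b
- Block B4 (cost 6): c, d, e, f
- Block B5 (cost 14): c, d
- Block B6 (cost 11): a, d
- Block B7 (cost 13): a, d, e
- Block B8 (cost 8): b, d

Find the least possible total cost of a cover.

B1, B2 together cover every item (B1 ∪ B2 = {a, b, c, d, e, f}); total cost 3 + 11 = 14.
No covering selection has total cost below 14.

14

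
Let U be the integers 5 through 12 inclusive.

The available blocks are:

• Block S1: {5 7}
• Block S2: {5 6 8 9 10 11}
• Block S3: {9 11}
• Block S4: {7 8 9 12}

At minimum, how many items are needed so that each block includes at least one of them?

2

Take H = {7, 11}. Each listed block contains at least one of these, so H is a hitting set of size 2.
The blocks S1, S3 are pairwise disjoint, so any hitting set needs a separate item for each — at least 2. Hence 2 is optimal.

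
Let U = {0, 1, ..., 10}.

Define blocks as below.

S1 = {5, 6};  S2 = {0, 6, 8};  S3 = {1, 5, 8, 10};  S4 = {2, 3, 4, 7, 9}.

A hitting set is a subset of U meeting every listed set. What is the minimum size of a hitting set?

Take H = {1, 6, 7}. Each listed block contains at least one of these, so H is a hitting set of size 3.
No choice of 2 points meets every block, so 3 is the minimum.

3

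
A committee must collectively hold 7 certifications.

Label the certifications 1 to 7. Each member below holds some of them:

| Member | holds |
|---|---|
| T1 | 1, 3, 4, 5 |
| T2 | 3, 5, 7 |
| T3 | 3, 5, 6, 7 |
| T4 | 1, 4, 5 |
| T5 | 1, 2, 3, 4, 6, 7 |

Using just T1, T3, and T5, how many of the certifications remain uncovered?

0

Union of T1, T3, T5 = {1, 2, 3, 4, 5, 6, 7} — that's every certification, so 0 are uncovered.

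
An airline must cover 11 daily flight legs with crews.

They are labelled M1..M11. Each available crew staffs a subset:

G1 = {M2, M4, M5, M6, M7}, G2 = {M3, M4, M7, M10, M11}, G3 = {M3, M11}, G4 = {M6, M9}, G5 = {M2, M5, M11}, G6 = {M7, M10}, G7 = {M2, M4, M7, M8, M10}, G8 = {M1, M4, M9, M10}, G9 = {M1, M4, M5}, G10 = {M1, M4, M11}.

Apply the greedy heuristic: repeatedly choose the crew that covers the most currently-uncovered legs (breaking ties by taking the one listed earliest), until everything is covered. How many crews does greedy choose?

Greedy: pick G1 (covers 5 new) → pick G2 (covers 3 new) → pick G8 (covers 2 new) → pick G7 (covers 1 new). Total picks: 4.

4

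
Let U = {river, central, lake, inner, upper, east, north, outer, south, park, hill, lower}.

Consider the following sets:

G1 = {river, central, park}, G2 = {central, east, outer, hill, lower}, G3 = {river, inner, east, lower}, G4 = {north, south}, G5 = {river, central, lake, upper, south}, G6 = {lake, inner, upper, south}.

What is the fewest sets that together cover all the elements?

4

G1 and G2 and G4 and G6 together: G1 ∪ G2 ∪ G4 ∪ G6 = {river, central, lake, inner, upper, east, north, outer, south, park, hill, lower} — every element is covered.
Only G1 contains park, so G1 is forced; the remaining 9 elements need at least 3 more sets (each remaining set adds at most 4) — so at least 4 sets are needed, and 4 is optimal.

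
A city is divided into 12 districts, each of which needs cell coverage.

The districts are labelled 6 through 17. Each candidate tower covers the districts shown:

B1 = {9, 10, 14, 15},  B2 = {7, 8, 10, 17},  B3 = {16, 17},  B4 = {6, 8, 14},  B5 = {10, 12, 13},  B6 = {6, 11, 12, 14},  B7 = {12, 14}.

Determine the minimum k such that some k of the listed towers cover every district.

5

Take {B1, B2, B3, B5, B6}. Their union is {6, 7, 8, 9, 10, 11, 12, 13, 14, 15, 16, 17}, which is all 12 districts.
No 4 of the 7 towers cover everything (all 35 combinations miss at least one district), so 5 is optimal.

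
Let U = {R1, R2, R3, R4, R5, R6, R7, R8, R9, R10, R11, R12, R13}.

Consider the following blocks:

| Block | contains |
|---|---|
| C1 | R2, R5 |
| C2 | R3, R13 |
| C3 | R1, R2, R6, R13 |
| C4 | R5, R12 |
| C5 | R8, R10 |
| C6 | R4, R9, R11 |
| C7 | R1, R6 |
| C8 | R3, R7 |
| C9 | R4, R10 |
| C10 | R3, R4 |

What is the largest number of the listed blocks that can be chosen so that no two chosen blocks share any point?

C3, C4, C5, C6, C8 are pairwise disjoint (C3={R1,R2,R6,R13}; C4={R5,R12}; C5={R8,R10}; C6={R4,R9,R11}; C8={R3,R7}).
Every remaining block overlaps one of these, and no 6 of the listed blocks are pairwise disjoint, so 5 is the maximum.

5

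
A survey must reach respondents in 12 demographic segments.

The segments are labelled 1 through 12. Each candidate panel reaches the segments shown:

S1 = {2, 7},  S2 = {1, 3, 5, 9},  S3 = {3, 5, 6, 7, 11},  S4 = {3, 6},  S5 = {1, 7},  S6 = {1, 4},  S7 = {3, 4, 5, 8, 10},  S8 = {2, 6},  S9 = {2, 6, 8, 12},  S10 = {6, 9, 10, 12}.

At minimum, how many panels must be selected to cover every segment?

Take {S3, S6, S9, S10}. Their union is {1, 2, 3, 4, 5, 6, 7, 8, 9, 10, 11, 12}, which is all 12 segments.
Only S3 contains 11, so S3 is forced; the remaining 7 segments need at least 3 more panels (each remaining panel adds at most 3) — so at least 4 panels are needed, and 4 is optimal.

4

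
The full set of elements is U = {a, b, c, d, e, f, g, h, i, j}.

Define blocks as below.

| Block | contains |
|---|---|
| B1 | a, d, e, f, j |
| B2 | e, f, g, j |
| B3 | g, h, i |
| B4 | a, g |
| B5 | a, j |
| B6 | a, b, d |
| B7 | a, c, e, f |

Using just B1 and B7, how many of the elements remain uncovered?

4

Union of B1, B7 = {a, c, d, e, f, j}.
Not covered: b, g, h, i — 4 elements.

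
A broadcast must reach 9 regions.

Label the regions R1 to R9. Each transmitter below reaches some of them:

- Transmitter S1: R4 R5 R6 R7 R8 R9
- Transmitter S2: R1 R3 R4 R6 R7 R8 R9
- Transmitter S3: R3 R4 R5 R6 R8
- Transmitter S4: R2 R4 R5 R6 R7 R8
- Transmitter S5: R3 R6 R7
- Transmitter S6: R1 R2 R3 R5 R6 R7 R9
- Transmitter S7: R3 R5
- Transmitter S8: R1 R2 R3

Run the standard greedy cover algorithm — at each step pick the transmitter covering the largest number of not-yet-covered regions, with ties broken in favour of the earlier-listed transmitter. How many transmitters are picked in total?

2

Greedy: pick S2 (covers 7 new) → pick S4 (covers 2 new). Total picks: 2.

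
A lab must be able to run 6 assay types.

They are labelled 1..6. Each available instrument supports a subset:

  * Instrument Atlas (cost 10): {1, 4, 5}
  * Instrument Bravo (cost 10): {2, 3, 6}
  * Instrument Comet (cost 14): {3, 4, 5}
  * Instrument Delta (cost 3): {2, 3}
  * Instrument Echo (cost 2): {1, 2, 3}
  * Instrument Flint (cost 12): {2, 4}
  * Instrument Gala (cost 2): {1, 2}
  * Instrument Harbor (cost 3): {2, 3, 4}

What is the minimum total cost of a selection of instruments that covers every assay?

20

Atlas, Bravo together cover every assay (Atlas ∪ Bravo = {1, 2, 3, 4, 5, 6}); total cost 10 + 10 = 20.
The greedy pick Echo, Harbor, Atlas, Bravo costs 25; no covering selection beats 20.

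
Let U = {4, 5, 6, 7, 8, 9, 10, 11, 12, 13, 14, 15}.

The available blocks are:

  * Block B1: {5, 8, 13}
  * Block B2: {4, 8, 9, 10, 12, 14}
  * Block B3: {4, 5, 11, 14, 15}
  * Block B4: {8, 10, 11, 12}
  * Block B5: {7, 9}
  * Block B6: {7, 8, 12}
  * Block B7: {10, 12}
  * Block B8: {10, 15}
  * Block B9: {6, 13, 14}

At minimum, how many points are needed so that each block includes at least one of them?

4

H = {7, 10, 11, 13} meets every block (each contains at least one member of H), and |H| = 4.
No choice of 3 points meets every block, so 4 is the minimum.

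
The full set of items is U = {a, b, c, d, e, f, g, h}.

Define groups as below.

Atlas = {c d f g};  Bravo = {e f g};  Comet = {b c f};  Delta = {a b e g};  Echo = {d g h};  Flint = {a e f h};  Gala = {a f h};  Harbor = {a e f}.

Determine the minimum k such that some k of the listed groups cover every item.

3

Take {Comet, Echo, Harbor}. Their union is {a, b, c, d, e, f, g, h}, which is all 8 items.
No 2 of the 8 groups cover everything (all 28 combinations miss at least one item), so 3 is optimal.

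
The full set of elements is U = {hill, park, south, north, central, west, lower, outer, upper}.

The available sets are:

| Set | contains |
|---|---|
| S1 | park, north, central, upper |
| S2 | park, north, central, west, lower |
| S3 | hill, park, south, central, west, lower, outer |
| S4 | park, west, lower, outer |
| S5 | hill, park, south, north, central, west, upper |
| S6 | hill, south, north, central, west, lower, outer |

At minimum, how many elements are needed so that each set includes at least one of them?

The 2 elements {west, upper} hit every set.
No single element lies in every set, so at least 2 are needed and 2 is optimal.

2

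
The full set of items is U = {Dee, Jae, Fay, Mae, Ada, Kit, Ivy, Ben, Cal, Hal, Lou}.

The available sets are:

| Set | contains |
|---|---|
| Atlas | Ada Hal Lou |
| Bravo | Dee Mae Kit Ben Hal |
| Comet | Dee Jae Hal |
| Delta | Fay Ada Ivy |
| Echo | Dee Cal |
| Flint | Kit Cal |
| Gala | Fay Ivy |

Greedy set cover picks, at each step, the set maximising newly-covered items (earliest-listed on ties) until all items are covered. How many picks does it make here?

Greedy: pick Bravo (covers 5 new) → pick Delta (covers 3 new) → pick Atlas (covers 1 new) → pick Comet (covers 1 new) → pick Echo (covers 1 new). Total picks: 5.

5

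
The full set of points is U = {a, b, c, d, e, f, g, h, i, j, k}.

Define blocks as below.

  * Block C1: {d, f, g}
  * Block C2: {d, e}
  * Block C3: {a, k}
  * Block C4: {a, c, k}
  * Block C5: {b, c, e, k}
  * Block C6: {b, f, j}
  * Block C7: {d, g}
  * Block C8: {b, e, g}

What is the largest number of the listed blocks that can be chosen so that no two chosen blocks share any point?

C2, C4, C6 are pairwise disjoint (C2={d,e}; C4={a,c,k}; C6={b,f,j}).
Every remaining block overlaps one of these, and no 4 of the listed blocks are pairwise disjoint, so 3 is the maximum.

3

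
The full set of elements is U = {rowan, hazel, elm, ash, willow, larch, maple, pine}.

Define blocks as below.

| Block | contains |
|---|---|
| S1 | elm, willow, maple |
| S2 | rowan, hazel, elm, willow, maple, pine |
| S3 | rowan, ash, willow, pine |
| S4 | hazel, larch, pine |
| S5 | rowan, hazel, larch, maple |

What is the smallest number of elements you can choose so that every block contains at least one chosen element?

Take H = {maple, pine}. Each listed block contains at least one of these, so H is a hitting set of size 2.
The blocks S1, S4 are pairwise disjoint, so any hitting set needs a separate element for each — at least 2. Hence 2 is optimal.

2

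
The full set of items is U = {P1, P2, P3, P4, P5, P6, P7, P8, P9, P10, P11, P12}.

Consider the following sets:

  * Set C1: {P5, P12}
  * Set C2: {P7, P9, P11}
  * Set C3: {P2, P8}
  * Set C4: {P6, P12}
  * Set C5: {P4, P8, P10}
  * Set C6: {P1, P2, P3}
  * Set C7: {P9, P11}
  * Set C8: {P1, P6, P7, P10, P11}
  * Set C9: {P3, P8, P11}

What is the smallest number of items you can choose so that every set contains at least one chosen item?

4

H = {P2, P4, P11, P12} meets every set (each contains at least one member of H), and |H| = 4.
The sets C1, C2, C5, C6 are pairwise disjoint, so any hitting set needs a separate item for each — at least 4. Hence 4 is optimal.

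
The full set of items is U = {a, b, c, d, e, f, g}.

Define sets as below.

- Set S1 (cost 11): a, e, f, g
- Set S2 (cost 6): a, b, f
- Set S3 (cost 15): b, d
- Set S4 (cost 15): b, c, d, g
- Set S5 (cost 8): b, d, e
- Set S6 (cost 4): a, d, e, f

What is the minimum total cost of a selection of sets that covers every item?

S4, S6 together cover every item (S4 ∪ S6 = {a, b, c, d, e, f, g}); total cost 15 + 4 = 19.
No covering selection has total cost below 19.

19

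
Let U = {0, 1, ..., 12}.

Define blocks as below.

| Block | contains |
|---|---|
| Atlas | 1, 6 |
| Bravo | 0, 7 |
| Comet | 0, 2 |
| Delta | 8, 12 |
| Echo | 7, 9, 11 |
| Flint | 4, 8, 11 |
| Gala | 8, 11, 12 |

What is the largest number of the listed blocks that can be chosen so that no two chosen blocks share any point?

4

Atlas, Comet, Delta, Echo are pairwise disjoint (Atlas={1,6}; Comet={0,2}; Delta={8,12}; Echo={7,9,11}).
Every remaining block overlaps one of these, and no 5 of the listed blocks are pairwise disjoint, so 4 is the maximum.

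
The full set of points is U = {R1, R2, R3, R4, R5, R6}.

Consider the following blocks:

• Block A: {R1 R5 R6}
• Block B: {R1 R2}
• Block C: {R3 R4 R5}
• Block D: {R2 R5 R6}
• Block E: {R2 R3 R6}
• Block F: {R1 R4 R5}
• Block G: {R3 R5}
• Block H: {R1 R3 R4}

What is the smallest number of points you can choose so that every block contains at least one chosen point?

T = {R1, R2, R3} meets every block (each contains at least one member of T), and |T| = 3.
No choice of 2 points meets every block, so 3 is the minimum.

3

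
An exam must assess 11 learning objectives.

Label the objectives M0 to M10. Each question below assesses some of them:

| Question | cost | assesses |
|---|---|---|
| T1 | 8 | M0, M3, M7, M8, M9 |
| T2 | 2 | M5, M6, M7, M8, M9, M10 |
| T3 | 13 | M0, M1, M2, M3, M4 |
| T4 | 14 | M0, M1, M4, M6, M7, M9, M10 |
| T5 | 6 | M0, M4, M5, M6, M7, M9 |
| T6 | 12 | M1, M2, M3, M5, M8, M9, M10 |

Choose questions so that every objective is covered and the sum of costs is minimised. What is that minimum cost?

T2, T3 together cover every objective (T2 ∪ T3 = {M0, M1, M2, M3, M4, M5, M6, M7, M8, M9, M10}); total cost 2 + 13 = 15.
No covering selection has total cost below 15.

15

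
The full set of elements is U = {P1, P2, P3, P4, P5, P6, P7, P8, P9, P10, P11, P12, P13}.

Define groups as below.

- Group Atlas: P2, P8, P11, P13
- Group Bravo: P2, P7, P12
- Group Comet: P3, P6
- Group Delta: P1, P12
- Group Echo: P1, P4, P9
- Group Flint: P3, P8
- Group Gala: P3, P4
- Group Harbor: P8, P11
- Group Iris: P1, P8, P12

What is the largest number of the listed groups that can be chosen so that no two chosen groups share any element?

4

Bravo, Comet, Echo, Harbor are pairwise disjoint (Bravo={P2,P7,P12}; Comet={P3,P6}; Echo={P1,P4,P9}; Harbor={P8,P11}).
Every remaining group overlaps one of these, and no 5 of the listed groups are pairwise disjoint, so 4 is the maximum.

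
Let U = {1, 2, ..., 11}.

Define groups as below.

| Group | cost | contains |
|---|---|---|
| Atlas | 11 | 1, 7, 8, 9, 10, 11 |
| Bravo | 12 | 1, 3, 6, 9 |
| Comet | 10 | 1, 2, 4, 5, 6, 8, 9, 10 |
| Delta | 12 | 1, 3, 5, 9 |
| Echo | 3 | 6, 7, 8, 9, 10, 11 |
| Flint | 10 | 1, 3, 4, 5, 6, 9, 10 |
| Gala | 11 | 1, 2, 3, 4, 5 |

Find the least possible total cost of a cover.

Echo, Gala together cover every point (Echo ∪ Gala = {1, 2, 3, 4, 5, 6, 7, 8, 9, 10, 11}); total cost 3 + 11 = 14.
No covering selection has total cost below 14.

14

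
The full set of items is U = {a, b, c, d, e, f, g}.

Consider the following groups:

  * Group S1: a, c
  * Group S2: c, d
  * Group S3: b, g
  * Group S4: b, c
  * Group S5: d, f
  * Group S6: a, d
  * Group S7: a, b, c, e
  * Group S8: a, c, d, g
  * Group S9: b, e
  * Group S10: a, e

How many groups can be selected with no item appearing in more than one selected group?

3

S1, S3, S5 are pairwise disjoint (S1={a,c}; S3={b,g}; S5={d,f}).
Every remaining group overlaps one of these, and no 4 of the listed groups are pairwise disjoint, so 3 is the maximum.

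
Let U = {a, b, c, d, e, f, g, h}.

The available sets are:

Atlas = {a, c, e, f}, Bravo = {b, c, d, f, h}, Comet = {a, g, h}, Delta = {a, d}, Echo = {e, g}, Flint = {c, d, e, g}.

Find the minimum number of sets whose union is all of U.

3

Bravo and Delta and Echo together: Bravo ∪ Delta ∪ Echo = {a, b, c, d, e, f, g, h} — every item is covered.
Only Bravo contains b, so Bravo is forced; the remaining 3 items need at least 2 more sets (each remaining set adds at most 2) — so at least 3 sets are needed, and 3 is optimal.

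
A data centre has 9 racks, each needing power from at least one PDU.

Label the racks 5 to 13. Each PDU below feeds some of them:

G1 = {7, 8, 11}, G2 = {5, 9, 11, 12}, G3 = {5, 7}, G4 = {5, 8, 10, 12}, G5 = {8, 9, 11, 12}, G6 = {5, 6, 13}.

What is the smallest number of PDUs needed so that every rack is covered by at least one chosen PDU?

4

Take {G2, G3, G4, G6}. Their union is {5, 6, 7, 8, 9, 10, 11, 12, 13}, which is all 9 racks.
Only G4 contains 10, so G4 is forced; the remaining 5 racks need at least 3 more PDUs (each remaining PDU adds at most 2) — so at least 4 PDUs are needed, and 4 is optimal.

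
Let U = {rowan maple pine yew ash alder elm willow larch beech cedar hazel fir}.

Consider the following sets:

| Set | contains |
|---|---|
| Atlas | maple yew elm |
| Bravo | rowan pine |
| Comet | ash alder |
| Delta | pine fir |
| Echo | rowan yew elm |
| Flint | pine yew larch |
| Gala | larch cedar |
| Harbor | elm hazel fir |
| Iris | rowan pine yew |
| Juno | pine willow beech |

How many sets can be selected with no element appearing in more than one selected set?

Comet, Gala, Harbor, Iris are pairwise disjoint (Comet={ash,alder}; Gala={larch,cedar}; Harbor={elm,hazel,fir}; Iris={rowan,pine,yew}).
Every remaining set overlaps one of these, and no 5 of the listed sets are pairwise disjoint, so 4 is the maximum.

4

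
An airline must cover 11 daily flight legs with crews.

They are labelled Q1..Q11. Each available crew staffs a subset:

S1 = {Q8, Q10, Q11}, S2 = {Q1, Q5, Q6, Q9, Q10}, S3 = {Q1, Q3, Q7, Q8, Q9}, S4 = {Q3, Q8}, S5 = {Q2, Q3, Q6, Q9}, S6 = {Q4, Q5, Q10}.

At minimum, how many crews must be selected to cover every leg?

4

Take {S1, S3, S5, S6}. Their union is {Q1, Q2, Q3, Q4, Q5, Q6, Q7, Q8, Q9, Q10, Q11}, which is all 11 legs.
Only S5 contains Q2, so S5 is forced; the remaining 7 legs need at least 3 more crews (each remaining crew adds at most 3) — so at least 4 crews are needed, and 4 is optimal.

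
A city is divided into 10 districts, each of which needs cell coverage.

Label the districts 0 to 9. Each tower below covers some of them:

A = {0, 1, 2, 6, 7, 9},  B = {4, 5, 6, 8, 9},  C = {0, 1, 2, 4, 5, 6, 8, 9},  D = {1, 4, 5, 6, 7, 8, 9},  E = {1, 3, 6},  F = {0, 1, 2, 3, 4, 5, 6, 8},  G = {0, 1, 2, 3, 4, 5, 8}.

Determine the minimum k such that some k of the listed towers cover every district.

2

D and G together: D ∪ G = {0, 1, 2, 3, 4, 5, 6, 7, 8, 9} — every district is covered.
No single tower has all 10 districts (the largest, C, has 8), so 2 is optimal.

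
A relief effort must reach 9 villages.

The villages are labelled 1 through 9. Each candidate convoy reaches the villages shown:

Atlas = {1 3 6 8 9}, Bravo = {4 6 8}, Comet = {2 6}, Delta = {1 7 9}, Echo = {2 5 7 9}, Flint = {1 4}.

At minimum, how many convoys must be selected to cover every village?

3

Atlas and Bravo and Echo together: Atlas ∪ Bravo ∪ Echo = {1, 2, 3, 4, 5, 6, 7, 8, 9} — every village is covered.
Only Atlas contains 3, so Atlas is forced; the remaining 4 villages need at least 2 more convoys (each remaining convoy adds at most 3) — so at least 3 convoys are needed, and 3 is optimal.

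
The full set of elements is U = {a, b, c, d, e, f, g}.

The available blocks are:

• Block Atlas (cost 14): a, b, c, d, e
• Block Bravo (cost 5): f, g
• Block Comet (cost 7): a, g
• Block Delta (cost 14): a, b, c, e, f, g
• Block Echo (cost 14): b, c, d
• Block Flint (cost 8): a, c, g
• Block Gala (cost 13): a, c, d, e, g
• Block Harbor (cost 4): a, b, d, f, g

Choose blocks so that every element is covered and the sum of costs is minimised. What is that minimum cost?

17

Gala, Harbor together cover every element (Gala ∪ Harbor = {a, b, c, d, e, f, g}); total cost 13 + 4 = 17.
No covering selection has total cost below 17.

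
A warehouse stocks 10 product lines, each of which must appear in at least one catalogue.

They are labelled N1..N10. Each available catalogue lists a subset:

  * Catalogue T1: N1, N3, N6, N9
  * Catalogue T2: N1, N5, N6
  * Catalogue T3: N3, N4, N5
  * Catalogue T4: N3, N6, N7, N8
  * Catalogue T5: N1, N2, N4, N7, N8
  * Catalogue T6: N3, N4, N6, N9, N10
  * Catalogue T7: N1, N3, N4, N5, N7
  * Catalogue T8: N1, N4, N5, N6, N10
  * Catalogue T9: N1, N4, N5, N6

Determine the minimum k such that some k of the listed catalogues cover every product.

Take {T5, T6, T7}. Their union is {N1, N2, N3, N4, N5, N6, N7, N8, N9, N10}, which is all 10 products.
Only T5 contains N2, so T5 is forced; the remaining 5 products need at least 2 more catalogues (each remaining catalogue adds at most 4) — so at least 3 catalogues are needed, and 3 is optimal.

3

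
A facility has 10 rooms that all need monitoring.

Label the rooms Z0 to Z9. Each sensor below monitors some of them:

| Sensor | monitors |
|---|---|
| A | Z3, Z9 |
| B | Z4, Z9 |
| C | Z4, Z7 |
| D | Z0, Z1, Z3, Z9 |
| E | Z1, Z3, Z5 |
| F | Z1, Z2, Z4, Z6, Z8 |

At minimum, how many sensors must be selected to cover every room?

C and D and E and F together: C ∪ D ∪ E ∪ F = {Z0, Z1, Z2, Z3, Z4, Z5, Z6, Z7, Z8, Z9} — every room is covered.
No 3 of the 6 sensors cover everything (all 20 combinations miss at least one room), so 4 is optimal.

4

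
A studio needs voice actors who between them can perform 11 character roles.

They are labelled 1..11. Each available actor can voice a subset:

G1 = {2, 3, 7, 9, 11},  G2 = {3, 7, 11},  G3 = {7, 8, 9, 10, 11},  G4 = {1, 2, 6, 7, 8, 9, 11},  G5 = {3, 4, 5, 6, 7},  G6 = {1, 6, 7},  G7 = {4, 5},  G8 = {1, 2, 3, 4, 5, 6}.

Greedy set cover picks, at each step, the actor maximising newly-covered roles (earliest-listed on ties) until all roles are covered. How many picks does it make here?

3

Greedy: pick G4 (covers 7 new) → pick G5 (covers 3 new) → pick G3 (covers 1 new). Total picks: 3.
(The true minimum cover uses only 2 actors, so greedy is not optimal here.)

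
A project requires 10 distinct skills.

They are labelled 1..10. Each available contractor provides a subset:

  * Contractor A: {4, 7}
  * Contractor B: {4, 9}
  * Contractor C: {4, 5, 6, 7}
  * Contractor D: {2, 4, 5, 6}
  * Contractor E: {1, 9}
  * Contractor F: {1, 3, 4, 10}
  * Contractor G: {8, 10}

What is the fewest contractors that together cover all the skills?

5

C and D and E and F and G together: C ∪ D ∪ E ∪ F ∪ G = {1, 2, 3, 4, 5, 6, 7, 8, 9, 10} — every skill is covered.
No 4 of the 7 contractors cover everything (all 35 combinations miss at least one skill), so 5 is optimal.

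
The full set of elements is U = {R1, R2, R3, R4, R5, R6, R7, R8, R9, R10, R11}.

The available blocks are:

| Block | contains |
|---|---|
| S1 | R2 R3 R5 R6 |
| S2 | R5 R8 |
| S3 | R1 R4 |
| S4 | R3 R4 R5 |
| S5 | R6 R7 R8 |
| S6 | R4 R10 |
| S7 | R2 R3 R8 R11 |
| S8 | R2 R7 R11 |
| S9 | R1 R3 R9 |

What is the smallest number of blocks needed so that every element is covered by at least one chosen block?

5

S4 and S5 and S6 and S7 and S9 together: S4 ∪ S5 ∪ S6 ∪ S7 ∪ S9 = {R1, R2, R3, R4, R5, R6, R7, R8, R9, R10, R11} — every element is covered.
No 4 of the 9 blocks cover everything (all 126 combinations miss at least one element), so 5 is optimal.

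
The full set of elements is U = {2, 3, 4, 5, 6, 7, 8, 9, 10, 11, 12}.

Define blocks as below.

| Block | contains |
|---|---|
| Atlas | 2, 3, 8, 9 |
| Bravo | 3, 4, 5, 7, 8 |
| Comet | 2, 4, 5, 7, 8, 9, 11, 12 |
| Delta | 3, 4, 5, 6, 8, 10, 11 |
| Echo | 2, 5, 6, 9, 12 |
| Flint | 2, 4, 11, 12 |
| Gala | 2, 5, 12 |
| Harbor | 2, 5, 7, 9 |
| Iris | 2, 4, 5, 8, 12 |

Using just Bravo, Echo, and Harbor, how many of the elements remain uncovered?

Union of Bravo, Echo, Harbor = {2, 3, 4, 5, 6, 7, 8, 9, 12}.
Not covered: 10, 11 — 2 elements.

2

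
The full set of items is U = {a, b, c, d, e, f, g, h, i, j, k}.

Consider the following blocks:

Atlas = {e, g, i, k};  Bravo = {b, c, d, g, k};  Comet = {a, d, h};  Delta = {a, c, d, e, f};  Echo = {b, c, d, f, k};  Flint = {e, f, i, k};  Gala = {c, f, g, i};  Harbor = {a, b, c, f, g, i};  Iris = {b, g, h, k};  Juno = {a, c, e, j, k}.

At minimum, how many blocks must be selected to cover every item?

Comet and Harbor and Juno together: Comet ∪ Harbor ∪ Juno = {a, b, c, d, e, f, g, h, i, j, k} — every item is covered.
Only Juno contains j, so Juno is forced; the remaining 6 items need at least 2 more blocks (each remaining block adds at most 4) — so at least 3 blocks are needed, and 3 is optimal.

3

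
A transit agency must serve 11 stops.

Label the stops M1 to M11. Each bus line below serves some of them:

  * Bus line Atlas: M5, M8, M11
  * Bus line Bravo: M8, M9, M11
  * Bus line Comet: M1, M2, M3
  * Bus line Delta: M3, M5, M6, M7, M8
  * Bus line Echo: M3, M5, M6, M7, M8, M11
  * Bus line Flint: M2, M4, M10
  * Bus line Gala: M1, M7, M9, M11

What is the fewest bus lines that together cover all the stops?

3

Take {Delta, Flint, Gala}. Their union is {M1, M2, M3, M4, M5, M6, M7, M8, M9, M10, M11}, which is all 11 stops.
Only Flint contains M4, so Flint is forced; the remaining 8 stops need at least 2 more bus lines (each remaining bus line adds at most 6) — so at least 3 bus lines are needed, and 3 is optimal.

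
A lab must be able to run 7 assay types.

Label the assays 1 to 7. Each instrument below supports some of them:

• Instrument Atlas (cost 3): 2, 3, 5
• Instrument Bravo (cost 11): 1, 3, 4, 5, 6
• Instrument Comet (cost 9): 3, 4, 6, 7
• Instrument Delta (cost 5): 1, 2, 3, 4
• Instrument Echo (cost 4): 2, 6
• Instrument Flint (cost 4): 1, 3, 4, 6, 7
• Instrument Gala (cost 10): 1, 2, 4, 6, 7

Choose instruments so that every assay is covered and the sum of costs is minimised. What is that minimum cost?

7

Atlas, Flint together cover every assay (Atlas ∪ Flint = {1, 2, 3, 4, 5, 6, 7}); total cost 3 + 4 = 7.
No covering selection has total cost below 7.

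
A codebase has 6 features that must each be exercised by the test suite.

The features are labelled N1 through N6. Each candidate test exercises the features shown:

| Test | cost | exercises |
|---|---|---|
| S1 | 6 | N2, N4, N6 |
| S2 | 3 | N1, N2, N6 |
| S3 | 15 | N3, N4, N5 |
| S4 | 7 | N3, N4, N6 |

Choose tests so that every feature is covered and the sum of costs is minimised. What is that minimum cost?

18

S2, S3 together cover every feature (S2 ∪ S3 = {N1, N2, N3, N4, N5, N6}); total cost 3 + 15 = 18.
The greedy pick S2, S4, S3 costs 25; no covering selection beats 18.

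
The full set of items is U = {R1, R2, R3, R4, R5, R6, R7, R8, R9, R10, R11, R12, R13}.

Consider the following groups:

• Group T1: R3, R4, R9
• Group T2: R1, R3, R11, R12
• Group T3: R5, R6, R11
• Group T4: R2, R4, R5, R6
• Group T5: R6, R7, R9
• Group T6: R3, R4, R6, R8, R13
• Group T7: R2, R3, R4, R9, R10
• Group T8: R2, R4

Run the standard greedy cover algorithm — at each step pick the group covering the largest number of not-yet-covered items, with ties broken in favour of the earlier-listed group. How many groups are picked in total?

5

Greedy: pick T6 (covers 5 new) → pick T2 (covers 3 new) → pick T7 (covers 3 new) → pick T3 (covers 1 new) → pick T5 (covers 1 new). Total picks: 5.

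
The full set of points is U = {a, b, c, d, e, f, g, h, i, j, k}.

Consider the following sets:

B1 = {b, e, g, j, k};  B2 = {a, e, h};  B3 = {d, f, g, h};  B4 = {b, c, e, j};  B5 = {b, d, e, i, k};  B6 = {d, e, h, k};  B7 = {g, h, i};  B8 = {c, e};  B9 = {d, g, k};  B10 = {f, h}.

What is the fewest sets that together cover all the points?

4

B2, B3, B4, and B5 cover everything between them: the union {a, b, c, d, e, f, g, h, i, j, k} is all of U.
No 3 of the 10 sets cover everything (all 120 combinations miss at least one point), so 4 is optimal.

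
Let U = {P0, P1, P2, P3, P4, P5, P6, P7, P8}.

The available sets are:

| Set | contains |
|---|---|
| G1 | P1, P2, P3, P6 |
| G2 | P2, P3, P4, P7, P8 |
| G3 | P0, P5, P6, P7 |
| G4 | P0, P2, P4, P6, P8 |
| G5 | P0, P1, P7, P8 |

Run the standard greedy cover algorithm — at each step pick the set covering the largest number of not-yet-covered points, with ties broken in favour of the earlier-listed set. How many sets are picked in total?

3

Greedy: pick G2 (covers 5 new) → pick G3 (covers 3 new) → pick G1 (covers 1 new). Total picks: 3.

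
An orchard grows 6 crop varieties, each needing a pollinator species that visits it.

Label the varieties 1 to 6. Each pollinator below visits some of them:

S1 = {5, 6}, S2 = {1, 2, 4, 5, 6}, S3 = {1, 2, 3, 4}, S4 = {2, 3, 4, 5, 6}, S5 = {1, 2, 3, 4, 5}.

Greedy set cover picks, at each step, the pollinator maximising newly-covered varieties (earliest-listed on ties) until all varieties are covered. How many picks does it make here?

Greedy: pick S2 (covers 5 new) → pick S3 (covers 1 new). Total picks: 2.

2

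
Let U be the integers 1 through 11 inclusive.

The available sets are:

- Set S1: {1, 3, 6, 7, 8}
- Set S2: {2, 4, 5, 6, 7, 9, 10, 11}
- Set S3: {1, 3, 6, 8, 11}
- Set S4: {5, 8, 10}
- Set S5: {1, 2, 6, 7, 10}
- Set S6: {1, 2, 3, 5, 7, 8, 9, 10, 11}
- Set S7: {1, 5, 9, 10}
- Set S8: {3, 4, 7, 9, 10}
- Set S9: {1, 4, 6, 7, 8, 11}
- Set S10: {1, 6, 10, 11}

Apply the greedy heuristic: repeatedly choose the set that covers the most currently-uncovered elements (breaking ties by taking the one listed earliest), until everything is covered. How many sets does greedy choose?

Greedy: pick S6 (covers 9 new) → pick S2 (covers 2 new). Total picks: 2.

2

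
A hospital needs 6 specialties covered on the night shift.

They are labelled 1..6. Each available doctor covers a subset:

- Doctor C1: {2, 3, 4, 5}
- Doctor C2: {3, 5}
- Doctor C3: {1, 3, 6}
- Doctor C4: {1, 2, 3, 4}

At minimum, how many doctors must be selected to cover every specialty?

2

C1 and C3 together: C1 ∪ C3 = {1, 2, 3, 4, 5, 6} — every specialty is covered.
No single doctor has all 6 specialties (the largest, C1, has 4), so 2 is optimal.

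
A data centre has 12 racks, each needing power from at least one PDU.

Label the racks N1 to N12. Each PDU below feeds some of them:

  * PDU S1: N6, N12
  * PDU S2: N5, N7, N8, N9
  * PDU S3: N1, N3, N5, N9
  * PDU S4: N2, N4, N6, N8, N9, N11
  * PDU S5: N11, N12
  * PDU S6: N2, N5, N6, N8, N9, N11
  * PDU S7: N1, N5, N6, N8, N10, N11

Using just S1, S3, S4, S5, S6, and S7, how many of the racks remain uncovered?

1

Union of S1, S3, S4, S5, S6, S7 = {N1, N2, N3, N4, N5, N6, N8, N9, N10, N11, N12}.
Not covered: N7 — 1 rack.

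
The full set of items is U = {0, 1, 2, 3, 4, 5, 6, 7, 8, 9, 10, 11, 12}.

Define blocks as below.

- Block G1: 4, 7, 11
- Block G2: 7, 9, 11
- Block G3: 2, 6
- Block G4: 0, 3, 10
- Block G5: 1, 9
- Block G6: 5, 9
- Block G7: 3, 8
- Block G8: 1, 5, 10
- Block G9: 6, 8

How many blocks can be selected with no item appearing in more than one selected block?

G1, G4, G6, G9 are pairwise disjoint (G1={4,7,11}; G4={0,3,10}; G6={5,9}; G9={6,8}).
Every remaining block overlaps one of these, and no 5 of the listed blocks are pairwise disjoint, so 4 is the maximum.

4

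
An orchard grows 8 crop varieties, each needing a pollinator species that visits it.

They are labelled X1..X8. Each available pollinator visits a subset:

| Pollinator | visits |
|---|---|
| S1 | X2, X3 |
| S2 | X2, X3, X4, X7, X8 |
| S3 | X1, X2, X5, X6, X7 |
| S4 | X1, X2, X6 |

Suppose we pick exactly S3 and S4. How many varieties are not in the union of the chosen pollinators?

3

Union of S3, S4 = {X1, X2, X5, X6, X7}.
Not covered: X3, X4, X8 — 3 varieties.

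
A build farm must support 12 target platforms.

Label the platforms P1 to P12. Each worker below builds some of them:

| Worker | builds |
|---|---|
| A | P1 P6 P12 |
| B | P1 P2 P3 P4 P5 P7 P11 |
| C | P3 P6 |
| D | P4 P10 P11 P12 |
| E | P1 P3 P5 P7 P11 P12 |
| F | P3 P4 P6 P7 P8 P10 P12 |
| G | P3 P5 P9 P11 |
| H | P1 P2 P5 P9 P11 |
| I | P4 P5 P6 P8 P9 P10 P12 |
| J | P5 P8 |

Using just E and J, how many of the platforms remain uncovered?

5

Union of E, J = {P1, P3, P5, P7, P8, P11, P12}.
Not covered: P2, P4, P6, P9, P10 — 5 platforms.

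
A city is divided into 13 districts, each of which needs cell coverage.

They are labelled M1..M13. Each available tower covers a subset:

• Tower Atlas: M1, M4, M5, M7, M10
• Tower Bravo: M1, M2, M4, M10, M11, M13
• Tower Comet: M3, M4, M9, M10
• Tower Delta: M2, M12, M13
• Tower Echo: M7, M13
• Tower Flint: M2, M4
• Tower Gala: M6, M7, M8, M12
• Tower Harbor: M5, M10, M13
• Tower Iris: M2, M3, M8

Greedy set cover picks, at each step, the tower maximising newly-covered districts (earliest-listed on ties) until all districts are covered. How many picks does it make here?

4

Greedy: pick Bravo (covers 6 new) → pick Gala (covers 4 new) → pick Comet (covers 2 new) → pick Atlas (covers 1 new). Total picks: 4.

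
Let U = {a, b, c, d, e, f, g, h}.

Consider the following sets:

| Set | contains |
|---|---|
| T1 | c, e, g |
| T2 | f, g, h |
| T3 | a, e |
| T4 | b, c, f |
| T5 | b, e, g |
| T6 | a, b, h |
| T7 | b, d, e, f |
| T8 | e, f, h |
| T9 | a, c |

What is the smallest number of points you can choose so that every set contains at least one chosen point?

3

Take T = {a, f, g}. Each listed set contains at least one of these, so T is a hitting set of size 3.
No choice of 2 points meets every set, so 3 is the minimum.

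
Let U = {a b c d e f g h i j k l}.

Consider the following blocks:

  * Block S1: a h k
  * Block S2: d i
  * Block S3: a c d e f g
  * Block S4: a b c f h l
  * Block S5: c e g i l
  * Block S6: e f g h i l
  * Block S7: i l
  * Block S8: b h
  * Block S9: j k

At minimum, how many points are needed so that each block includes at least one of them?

4

Take T = {c, h, i, k}. Each listed block contains at least one of these, so T is a hitting set of size 4.
The blocks S3, S7, S8, S9 are pairwise disjoint, so any hitting set needs a separate point for each — at least 4. Hence 4 is optimal.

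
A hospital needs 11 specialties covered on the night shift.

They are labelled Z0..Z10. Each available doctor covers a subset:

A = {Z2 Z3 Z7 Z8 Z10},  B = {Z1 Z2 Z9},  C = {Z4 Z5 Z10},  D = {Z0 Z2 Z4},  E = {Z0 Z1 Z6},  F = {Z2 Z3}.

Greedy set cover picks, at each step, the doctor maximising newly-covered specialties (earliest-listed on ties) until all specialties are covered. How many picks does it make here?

Greedy: pick A (covers 5 new) → pick E (covers 3 new) → pick C (covers 2 new) → pick B (covers 1 new). Total picks: 4.

4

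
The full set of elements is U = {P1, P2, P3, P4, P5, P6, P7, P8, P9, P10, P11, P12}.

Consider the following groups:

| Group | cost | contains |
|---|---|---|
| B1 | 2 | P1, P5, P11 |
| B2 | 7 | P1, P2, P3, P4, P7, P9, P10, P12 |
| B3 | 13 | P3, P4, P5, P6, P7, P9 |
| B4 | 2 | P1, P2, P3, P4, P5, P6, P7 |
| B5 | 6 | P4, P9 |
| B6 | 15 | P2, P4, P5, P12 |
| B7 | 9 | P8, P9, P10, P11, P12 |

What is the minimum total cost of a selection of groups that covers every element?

B4, B7 together cover every element (B4 ∪ B7 = {P1, P2, P3, P4, P5, P6, P7, P8, P9, P10, P11, P12}); total cost 2 + 9 = 11.
No covering selection has total cost below 11.

11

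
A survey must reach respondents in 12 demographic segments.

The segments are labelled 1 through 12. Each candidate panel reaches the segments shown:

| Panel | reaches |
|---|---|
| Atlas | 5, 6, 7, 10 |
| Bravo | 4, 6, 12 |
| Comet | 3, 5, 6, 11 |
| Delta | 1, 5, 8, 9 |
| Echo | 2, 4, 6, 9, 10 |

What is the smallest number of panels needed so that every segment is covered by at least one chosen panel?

5

Atlas and Bravo and Comet and Delta and Echo together: Atlas ∪ Bravo ∪ Comet ∪ Delta ∪ Echo = {1, 2, 3, 4, 5, 6, 7, 8, 9, 10, 11, 12} — every segment is covered.
No 4 of the 5 panels cover everything (all 5 combinations miss at least one segment), so 5 is optimal.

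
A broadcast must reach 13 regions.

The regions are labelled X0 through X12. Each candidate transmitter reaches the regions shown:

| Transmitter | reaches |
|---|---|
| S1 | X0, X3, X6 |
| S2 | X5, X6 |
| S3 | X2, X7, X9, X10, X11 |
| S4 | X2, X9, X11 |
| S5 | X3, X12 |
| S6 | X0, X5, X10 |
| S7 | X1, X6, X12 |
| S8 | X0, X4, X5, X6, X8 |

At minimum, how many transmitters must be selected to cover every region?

4

S3 and S5 and S7 and S8 together: S3 ∪ S5 ∪ S7 ∪ S8 = {X0, X1, X2, X3, X4, X5, X6, X7, X8, X9, X10, X11, X12} — every region is covered.
No 3 of the 8 transmitters cover everything (all 56 combinations miss at least one region), so 4 is optimal.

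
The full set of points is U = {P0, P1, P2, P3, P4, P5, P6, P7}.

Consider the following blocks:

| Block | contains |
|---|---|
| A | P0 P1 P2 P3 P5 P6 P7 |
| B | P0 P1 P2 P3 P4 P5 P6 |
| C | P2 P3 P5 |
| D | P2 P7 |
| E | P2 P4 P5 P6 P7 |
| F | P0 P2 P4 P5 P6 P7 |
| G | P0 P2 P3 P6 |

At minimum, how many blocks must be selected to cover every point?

A and B cover everything between them: the union {P0, P1, P2, P3, P4, P5, P6, P7} is all of U.
No single block has all 8 points (the largest, A, has 7), so 2 is optimal.

2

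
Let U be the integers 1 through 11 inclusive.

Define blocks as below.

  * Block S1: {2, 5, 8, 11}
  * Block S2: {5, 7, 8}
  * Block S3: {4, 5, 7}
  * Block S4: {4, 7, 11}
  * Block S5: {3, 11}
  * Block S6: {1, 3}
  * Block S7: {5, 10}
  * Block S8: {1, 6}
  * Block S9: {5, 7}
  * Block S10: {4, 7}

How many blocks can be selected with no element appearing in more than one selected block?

S5, S7, S8, S10 are pairwise disjoint (S5={3,11}; S7={5,10}; S8={1,6}; S10={4,7}).
Every remaining block overlaps one of these, and no 5 of the listed blocks are pairwise disjoint, so 4 is the maximum.

4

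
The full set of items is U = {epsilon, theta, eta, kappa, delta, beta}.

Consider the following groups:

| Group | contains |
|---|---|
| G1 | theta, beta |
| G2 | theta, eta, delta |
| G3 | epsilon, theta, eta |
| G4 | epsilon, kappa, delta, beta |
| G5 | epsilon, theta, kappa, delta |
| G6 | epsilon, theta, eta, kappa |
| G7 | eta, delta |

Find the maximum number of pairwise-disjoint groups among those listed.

2

G1, G7 are pairwise disjoint (G1={theta,beta}; G7={eta,delta}).
Every remaining group overlaps one of these, and no 3 of the listed groups are pairwise disjoint, so 2 is the maximum.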